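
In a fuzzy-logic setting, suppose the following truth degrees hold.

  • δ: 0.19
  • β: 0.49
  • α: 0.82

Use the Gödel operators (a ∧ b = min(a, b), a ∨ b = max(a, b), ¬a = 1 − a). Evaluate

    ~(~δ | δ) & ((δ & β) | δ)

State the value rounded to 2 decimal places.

~δ = 1 − 0.19 = 0.81
~δ | δ = max(a, b) on (0.81, 0.19) = 0.81
~(~δ | δ) = 1 − 0.81 = 0.19
δ & β = min(a, b) on (0.19, 0.49) = 0.19
(δ & β) | δ = max(a, b) on (0.19, 0.19) = 0.19
~(~δ | δ) & ((δ & β) | δ) = min(a, b) on (0.19, 0.19) = 0.19

0.19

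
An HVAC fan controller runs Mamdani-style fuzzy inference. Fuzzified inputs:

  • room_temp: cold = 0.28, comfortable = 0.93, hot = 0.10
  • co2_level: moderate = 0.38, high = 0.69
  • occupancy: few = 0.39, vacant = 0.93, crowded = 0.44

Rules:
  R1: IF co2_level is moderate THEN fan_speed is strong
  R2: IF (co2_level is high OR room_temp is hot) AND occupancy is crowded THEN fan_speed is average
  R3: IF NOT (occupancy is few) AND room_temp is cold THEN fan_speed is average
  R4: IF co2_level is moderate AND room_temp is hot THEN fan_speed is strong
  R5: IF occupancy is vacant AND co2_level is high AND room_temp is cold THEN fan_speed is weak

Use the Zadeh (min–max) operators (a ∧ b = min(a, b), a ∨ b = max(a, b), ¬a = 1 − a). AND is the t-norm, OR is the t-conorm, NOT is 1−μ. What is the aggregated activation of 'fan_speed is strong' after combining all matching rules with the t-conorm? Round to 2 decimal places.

R1: moderate=0.38 → w = 0.38
R2: (high=0.69 OR hot=0.10) = 0.69; AND[min(a, b)] with crowded=0.44 → w = 0.44
R3: ¬few=1−0.39=0.61, cold=0.28; AND[min(a, b)] → w = 0.28
R4: moderate=0.38, hot=0.10; AND[min(a, b)] → w = 0.10
R5: vacant=0.93, high=0.69, cold=0.28; AND[min(a, b)] → w = 0.28
Rules with consequent 'strong': {R1, R4} → strengths 0.38, 0.10
Aggregate via t-conorm [max(a, b)]: 0.38

0.38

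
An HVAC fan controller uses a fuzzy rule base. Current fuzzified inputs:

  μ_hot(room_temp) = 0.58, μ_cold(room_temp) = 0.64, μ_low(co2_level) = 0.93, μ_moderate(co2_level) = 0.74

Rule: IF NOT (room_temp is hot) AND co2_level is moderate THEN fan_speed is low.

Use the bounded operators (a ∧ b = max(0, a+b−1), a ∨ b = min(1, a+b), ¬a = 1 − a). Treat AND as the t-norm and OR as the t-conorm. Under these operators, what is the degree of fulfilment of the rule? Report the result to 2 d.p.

firing strength: ¬hot=1−0.58=0.42, moderate=0.74; AND[max(0, a+b−1)] → w = 0.16

0.16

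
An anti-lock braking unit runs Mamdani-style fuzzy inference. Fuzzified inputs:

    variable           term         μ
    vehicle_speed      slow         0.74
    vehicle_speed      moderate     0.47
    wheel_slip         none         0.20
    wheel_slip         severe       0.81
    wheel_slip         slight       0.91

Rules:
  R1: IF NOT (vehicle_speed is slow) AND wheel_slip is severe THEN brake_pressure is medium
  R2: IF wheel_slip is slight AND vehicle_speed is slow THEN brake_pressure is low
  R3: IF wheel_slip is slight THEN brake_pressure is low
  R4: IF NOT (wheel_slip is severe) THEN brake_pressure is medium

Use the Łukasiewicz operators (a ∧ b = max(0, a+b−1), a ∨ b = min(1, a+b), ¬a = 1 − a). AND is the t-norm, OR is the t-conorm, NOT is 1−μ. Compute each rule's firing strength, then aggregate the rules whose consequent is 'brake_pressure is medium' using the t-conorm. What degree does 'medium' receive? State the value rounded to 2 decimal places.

R1: ¬slow=1−0.74=0.26, severe=0.81; AND[max(0, a+b−1)] → w = 0.07
R2: slight=0.91, slow=0.74; AND[max(0, a+b−1)] → w = 0.65
R3: slight=0.91 → w = 0.91
R4: ¬severe=1−0.81=0.19 → w = 0.19
Rules with consequent 'medium': {R1, R4} → strengths 0.07, 0.19
Aggregate via t-conorm [min(1, a+b)]: 0.26

0.26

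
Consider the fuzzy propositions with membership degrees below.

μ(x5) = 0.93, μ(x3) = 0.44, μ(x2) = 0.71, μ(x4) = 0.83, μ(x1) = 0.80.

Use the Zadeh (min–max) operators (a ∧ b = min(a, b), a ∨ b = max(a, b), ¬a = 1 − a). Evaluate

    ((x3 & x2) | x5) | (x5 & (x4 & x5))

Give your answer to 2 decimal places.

x3 & x2 = min(a, b) on (0.44, 0.71) = 0.44
(x3 & x2) | x5 = max(a, b) on (0.44, 0.93) = 0.93
x4 & x5 = min(a, b) on (0.83, 0.93) = 0.83
x5 & (x4 & x5) = min(a, b) on (0.93, 0.83) = 0.83
((x3 & x2) | x5) | (x5 & (x4 & x5)) = max(a, b) on (0.93, 0.83) = 0.93

0.93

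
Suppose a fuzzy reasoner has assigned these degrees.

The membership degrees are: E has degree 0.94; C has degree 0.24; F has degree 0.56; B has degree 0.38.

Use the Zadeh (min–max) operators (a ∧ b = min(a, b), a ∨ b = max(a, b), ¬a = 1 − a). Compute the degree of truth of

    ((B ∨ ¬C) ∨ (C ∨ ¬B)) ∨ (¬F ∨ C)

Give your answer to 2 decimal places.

0.76

¬C = 1 − 0.24 = 0.76
B ∨ ¬C = max(a, b) on (0.38, 0.76) = 0.76
¬B = 1 − 0.38 = 0.62
C ∨ ¬B = max(a, b) on (0.24, 0.62) = 0.62
(B ∨ ¬C) ∨ (C ∨ ¬B) = max(a, b) on (0.76, 0.62) = 0.76
¬F = 1 − 0.56 = 0.44
¬F ∨ C = max(a, b) on (0.44, 0.24) = 0.44
((B ∨ ¬C) ∨ (C ∨ ¬B)) ∨ (¬F ∨ C) = max(a, b) on (0.76, 0.44) = 0.76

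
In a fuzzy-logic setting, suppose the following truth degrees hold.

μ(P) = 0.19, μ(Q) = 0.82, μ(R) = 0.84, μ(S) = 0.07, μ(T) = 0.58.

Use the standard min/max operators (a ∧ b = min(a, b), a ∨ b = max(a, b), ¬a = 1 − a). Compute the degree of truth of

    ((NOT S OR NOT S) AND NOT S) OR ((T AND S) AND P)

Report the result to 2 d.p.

NOT S = 1 − 0.07 = 0.93
NOT S = 1 − 0.07 = 0.93
NOT S OR NOT S = max(a, b) on (0.93, 0.93) = 0.93
NOT S = 1 − 0.07 = 0.93
(NOT S OR NOT S) AND NOT S = min(a, b) on (0.93, 0.93) = 0.93
T AND S = min(a, b) on (0.58, 0.07) = 0.07
(T AND S) AND P = min(a, b) on (0.07, 0.19) = 0.07
((NOT S OR NOT S) AND NOT S) OR ((T AND S) AND P) = max(a, b) on (0.93, 0.07) = 0.93

0.93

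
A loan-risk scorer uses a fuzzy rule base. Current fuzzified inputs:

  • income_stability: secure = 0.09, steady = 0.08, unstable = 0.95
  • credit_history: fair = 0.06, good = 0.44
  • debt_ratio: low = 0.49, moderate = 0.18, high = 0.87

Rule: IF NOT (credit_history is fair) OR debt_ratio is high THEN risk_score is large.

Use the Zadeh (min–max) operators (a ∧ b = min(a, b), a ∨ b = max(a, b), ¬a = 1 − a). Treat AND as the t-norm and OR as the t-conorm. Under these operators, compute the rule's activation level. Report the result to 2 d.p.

0.94

firing strength: ¬fair=1−0.06=0.94, high=0.87; OR[max(a, b)] → w = 0.94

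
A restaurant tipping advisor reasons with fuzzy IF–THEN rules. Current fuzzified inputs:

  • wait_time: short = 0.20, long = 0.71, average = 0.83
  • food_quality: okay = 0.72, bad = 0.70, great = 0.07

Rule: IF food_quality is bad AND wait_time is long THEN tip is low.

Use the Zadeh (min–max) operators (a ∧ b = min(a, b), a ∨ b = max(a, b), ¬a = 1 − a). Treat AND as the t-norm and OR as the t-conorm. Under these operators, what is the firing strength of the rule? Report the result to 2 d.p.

0.70

firing strength: bad=0.70, long=0.71; AND[min(a, b)] → w = 0.70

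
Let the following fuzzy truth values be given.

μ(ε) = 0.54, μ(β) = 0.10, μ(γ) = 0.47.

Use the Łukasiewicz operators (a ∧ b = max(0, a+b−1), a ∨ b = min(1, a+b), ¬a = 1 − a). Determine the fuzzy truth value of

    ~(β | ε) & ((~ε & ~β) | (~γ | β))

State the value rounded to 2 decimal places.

β | ε = min(1, a+b) on (0.10, 0.54) = 0.64
~(β | ε) = 1 − 0.64 = 0.36
~ε = 1 − 0.54 = 0.46
~β = 1 − 0.10 = 0.90
~ε & ~β = max(0, a+b−1) on (0.46, 0.90) = 0.36
~γ = 1 − 0.47 = 0.53
~γ | β = min(1, a+b) on (0.53, 0.10) = 0.63
(~ε & ~β) | (~γ | β) = min(1, a+b) on (0.36, 0.63) = 0.99
~(β | ε) & ((~ε & ~β) | (~γ | β)) = max(0, a+b−1) on (0.36, 0.99) = 0.35

0.35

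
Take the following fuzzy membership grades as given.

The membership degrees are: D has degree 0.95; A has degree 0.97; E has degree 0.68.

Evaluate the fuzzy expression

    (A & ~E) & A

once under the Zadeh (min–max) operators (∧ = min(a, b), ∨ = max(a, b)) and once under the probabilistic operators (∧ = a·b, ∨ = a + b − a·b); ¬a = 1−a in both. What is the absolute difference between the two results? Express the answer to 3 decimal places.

Under Zadeh (min–max):
  ~E = 1 − 0.68 = 0.32
  A & ~E = min(a, b) on (0.97, 0.32) = 0.32
  (A & ~E) & A = min(a, b) on (0.32, 0.97) = 0.32
  → value = 0.3200
Under probabilistic:
  ~E = 1 − 0.6800 = 0.3200
  A & ~E = a·b on (0.9700, 0.3200) = 0.3104
  (A & ~E) & A = a·b on (0.3104, 0.9700) = 0.3011
  → value = 0.3011
|0.3200 − 0.3011| = 0.019

0.019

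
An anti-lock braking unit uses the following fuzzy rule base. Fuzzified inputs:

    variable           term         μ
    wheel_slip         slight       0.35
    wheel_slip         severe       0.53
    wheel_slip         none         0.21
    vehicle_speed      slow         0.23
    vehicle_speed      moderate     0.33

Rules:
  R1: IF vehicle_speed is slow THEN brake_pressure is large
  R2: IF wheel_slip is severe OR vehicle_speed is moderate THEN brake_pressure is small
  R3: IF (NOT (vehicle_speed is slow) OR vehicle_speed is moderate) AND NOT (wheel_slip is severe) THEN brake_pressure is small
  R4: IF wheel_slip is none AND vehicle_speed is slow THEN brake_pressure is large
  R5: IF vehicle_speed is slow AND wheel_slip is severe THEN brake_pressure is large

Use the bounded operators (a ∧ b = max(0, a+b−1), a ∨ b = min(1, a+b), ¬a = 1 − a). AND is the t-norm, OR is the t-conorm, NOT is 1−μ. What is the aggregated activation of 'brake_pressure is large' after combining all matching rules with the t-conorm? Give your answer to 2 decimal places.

0.23

R1: slow=0.23 → w = 0.23
R2: severe=0.53, moderate=0.33; OR[min(1, a+b)] → w = 0.86
R3: (¬slow=1−0.23=0.77 OR moderate=0.33) = 1.00; AND[max(0, a+b−1)] with ¬severe=1−0.53=0.47 → w = 0.47
R4: none=0.21, slow=0.23; AND[max(0, a+b−1)] → w = 0.00
R5: slow=0.23, severe=0.53; AND[max(0, a+b−1)] → w = 0.00
Rules with consequent 'large': {R1, R4, R5} → strengths 0.23, 0.00, 0.00
Aggregate via t-conorm [min(1, a+b)]: 0.23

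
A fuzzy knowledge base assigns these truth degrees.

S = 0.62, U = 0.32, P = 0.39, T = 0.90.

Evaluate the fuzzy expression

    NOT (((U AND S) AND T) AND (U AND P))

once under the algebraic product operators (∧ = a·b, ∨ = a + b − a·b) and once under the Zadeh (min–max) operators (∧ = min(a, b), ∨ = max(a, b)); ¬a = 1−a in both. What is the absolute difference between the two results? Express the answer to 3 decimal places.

0.298

Under algebraic product:
  U AND S = a·b on (0.3200, 0.6200) = 0.1984
  (U AND S) AND T = a·b on (0.1984, 0.9000) = 0.1786
  U AND P = a·b on (0.3200, 0.3900) = 0.1248
  ((U AND S) AND T) AND (U AND P) = a·b on (0.1786, 0.1248) = 0.0223
  NOT (((U AND S) AND T) AND (U AND P)) = 1 − 0.0223 = 0.9777
  → value = 0.9777
Under Zadeh (min–max):
  U AND S = min(a, b) on (0.32, 0.62) = 0.32
  (U AND S) AND T = min(a, b) on (0.32, 0.90) = 0.32
  U AND P = min(a, b) on (0.32, 0.39) = 0.32
  ((U AND S) AND T) AND (U AND P) = min(a, b) on (0.32, 0.32) = 0.32
  NOT (((U AND S) AND T) AND (U AND P)) = 1 − 0.32 = 0.68
  → value = 0.6800
|0.9777 − 0.6800| = 0.298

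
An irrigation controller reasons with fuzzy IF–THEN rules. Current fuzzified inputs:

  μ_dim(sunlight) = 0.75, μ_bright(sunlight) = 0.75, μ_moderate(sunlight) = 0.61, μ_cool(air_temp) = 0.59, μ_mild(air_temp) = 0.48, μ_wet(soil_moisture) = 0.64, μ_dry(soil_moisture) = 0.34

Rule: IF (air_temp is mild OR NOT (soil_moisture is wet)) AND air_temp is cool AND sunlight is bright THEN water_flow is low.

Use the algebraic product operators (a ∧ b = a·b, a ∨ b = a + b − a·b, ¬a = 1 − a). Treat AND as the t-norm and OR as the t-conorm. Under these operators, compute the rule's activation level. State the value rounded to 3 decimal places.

firing strength: (mild=0.48 OR ¬wet=1−0.64=0.36) = 0.6672; AND[a·b] with cool=0.59, bright=0.75 → w = 0.2952

0.295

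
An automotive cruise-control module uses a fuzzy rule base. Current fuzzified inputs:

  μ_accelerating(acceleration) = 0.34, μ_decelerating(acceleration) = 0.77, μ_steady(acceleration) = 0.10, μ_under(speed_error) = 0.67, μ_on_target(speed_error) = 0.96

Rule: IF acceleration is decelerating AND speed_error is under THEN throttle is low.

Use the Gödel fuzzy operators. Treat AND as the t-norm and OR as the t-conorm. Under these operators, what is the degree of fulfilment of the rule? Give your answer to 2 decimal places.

0.67

firing strength: decelerating=0.77, under=0.67; AND[min(a, b)] → w = 0.67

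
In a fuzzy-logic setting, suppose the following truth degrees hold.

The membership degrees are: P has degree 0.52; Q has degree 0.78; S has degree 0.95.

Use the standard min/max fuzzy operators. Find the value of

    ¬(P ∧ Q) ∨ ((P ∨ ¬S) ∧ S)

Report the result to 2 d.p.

0.52

P ∧ Q = min(a, b) on (0.52, 0.78) = 0.52
¬(P ∧ Q) = 1 − 0.52 = 0.48
¬S = 1 − 0.95 = 0.05
P ∨ ¬S = max(a, b) on (0.52, 0.05) = 0.52
(P ∨ ¬S) ∧ S = min(a, b) on (0.52, 0.95) = 0.52
¬(P ∧ Q) ∨ ((P ∨ ¬S) ∧ S) = max(a, b) on (0.48, 0.52) = 0.52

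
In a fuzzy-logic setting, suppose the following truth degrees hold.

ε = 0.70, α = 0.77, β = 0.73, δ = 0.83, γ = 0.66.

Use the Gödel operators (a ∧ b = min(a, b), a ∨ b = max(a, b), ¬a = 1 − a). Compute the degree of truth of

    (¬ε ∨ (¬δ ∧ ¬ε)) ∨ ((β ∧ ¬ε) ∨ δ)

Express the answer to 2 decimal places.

0.83

¬ε = 1 − 0.70 = 0.30
¬δ = 1 − 0.83 = 0.17
¬ε = 1 − 0.70 = 0.30
¬δ ∧ ¬ε = min(a, b) on (0.17, 0.30) = 0.17
¬ε ∨ (¬δ ∧ ¬ε) = max(a, b) on (0.30, 0.17) = 0.30
¬ε = 1 − 0.70 = 0.30
β ∧ ¬ε = min(a, b) on (0.73, 0.30) = 0.30
(β ∧ ¬ε) ∨ δ = max(a, b) on (0.30, 0.83) = 0.83
(¬ε ∨ (¬δ ∧ ¬ε)) ∨ ((β ∧ ¬ε) ∨ δ) = max(a, b) on (0.30, 0.83) = 0.83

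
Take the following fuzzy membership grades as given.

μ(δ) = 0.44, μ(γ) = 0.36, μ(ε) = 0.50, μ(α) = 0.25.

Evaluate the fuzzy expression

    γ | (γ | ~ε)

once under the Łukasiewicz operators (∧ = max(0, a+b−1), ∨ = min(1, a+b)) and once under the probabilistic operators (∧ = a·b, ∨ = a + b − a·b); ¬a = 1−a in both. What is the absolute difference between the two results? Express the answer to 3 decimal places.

0.205

Under Łukasiewicz:
  ~ε = 1 − 0.50 = 0.50
  γ | ~ε = min(1, a+b) on (0.36, 0.50) = 0.86
  γ | (γ | ~ε) = min(1, a+b) on (0.36, 0.86) = 1.00
  → value = 1.0000
Under probabilistic:
  ~ε = 1 − 0.5000 = 0.5000
  γ | ~ε = a + b − a·b on (0.3600, 0.5000) = 0.6800
  γ | (γ | ~ε) = a + b − a·b on (0.3600, 0.6800) = 0.7952
  → value = 0.7952
|1.0000 − 0.7952| = 0.205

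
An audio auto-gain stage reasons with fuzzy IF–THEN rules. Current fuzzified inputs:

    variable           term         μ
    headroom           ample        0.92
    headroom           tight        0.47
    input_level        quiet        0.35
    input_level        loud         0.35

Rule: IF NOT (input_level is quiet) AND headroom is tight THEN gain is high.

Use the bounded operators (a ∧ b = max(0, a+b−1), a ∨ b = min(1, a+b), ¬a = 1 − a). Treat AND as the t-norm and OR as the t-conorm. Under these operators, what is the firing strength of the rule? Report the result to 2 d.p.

0.12

firing strength: ¬quiet=1−0.35=0.65, tight=0.47; AND[max(0, a+b−1)] → w = 0.12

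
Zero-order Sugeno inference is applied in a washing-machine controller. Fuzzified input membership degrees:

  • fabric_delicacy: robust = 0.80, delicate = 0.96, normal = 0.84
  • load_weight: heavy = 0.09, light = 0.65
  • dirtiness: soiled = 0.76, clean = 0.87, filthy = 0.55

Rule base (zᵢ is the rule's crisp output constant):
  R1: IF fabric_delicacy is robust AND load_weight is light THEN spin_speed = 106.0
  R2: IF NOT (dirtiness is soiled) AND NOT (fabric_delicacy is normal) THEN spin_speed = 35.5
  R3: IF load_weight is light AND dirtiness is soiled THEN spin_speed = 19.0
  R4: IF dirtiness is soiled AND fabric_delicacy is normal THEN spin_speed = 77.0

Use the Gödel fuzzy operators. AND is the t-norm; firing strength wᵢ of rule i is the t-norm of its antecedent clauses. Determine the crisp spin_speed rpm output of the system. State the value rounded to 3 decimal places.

65.518

R1 (z=106.0): robust=0.80, light=0.65; AND[min(a, b)] → w = 0.65
R2 (z=35.5): ¬soiled=1−0.76=0.24, ¬normal=1−0.84=0.16; AND[min(a, b)] → w = 0.16
R3 (z=19.0): light=0.65, soiled=0.76; AND[min(a, b)] → w = 0.65
R4 (z=77.0): soiled=0.76, normal=0.84; AND[min(a, b)] → w = 0.76
Weighted average = (0.65·106.0 + 0.16·35.5 + 0.65·19.0 + 0.76·77.0) / (0.65 + 0.16 + 0.65 + 0.76)
  = 145.4500 / 2.2200 = 65.518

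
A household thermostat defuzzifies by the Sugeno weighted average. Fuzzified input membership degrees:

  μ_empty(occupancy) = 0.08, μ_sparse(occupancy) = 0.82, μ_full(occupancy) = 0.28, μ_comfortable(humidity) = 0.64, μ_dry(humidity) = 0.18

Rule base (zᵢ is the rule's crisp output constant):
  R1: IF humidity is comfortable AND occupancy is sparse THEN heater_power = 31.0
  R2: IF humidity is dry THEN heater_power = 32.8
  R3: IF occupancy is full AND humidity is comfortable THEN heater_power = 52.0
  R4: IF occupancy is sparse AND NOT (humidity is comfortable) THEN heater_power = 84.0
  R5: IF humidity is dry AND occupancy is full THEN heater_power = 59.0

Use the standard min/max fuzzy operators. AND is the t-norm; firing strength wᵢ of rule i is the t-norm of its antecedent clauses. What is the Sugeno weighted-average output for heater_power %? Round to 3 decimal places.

R1 (z=31.0): comfortable=0.64, sparse=0.82; AND[min(a, b)] → w = 0.64
R2 (z=32.8): dry=0.18 → w = 0.18
R3 (z=52.0): full=0.28, comfortable=0.64; AND[min(a, b)] → w = 0.28
R4 (z=84.0): sparse=0.82, ¬comfortable=1−0.64=0.36; AND[min(a, b)] → w = 0.36
R5 (z=59.0): dry=0.18, full=0.28; AND[min(a, b)] → w = 0.18
Weighted average = (0.64·31.0 + 0.18·32.8 + 0.28·52.0 + 0.36·84.0 + 0.18·59.0) / (0.64 + 0.18 + 0.28 + 0.36 + 0.18)
  = 81.1640 / 1.6400 = 49.490

49.490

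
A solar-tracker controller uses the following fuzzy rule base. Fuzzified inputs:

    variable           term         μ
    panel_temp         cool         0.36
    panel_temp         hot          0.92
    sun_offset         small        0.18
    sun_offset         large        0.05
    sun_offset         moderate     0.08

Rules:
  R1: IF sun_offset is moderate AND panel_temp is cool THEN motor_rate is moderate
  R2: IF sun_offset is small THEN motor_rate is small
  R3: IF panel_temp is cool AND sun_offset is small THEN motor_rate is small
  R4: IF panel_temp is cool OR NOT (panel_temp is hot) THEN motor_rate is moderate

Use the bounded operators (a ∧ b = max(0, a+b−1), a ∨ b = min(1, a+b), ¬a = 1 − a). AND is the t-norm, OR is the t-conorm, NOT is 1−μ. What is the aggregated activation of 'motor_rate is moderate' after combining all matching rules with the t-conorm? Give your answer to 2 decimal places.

R1: moderate=0.08, cool=0.36; AND[max(0, a+b−1)] → w = 0.00
R2: small=0.18 → w = 0.18
R3: cool=0.36, small=0.18; AND[max(0, a+b−1)] → w = 0.00
R4: cool=0.36, ¬hot=1−0.92=0.08; OR[min(1, a+b)] → w = 0.44
Rules with consequent 'moderate': {R1, R4} → strengths 0.00, 0.44
Aggregate via t-conorm [min(1, a+b)]: 0.44

0.44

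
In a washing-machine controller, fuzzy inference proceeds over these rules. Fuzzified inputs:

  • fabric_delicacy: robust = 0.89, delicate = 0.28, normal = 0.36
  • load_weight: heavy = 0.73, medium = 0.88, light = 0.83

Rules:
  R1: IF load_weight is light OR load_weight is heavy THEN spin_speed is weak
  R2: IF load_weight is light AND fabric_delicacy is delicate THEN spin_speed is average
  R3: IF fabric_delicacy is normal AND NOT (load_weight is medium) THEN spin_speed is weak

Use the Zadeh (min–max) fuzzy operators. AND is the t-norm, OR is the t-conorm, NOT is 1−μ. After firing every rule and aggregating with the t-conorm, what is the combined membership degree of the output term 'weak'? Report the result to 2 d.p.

R1: light=0.83, heavy=0.73; OR[max(a, b)] → w = 0.83
R2: light=0.83, delicate=0.28; AND[min(a, b)] → w = 0.28
R3: normal=0.36, ¬medium=1−0.88=0.12; AND[min(a, b)] → w = 0.12
Rules with consequent 'weak': {R1, R3} → strengths 0.83, 0.12
Aggregate via t-conorm [max(a, b)]: 0.83

0.83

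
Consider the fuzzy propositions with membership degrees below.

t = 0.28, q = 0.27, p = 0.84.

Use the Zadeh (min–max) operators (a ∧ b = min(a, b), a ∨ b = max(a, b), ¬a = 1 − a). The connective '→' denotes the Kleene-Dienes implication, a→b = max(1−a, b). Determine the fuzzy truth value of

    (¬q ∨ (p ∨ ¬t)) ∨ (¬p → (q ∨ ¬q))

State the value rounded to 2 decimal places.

¬q = 1 − 0.27 = 0.73
¬t = 1 − 0.28 = 0.72
p ∨ ¬t = max(a, b) on (0.84, 0.72) = 0.84
¬q ∨ (p ∨ ¬t) = max(a, b) on (0.73, 0.84) = 0.84
¬p = 1 − 0.84 = 0.16
¬q = 1 − 0.27 = 0.73
q ∨ ¬q = max(a, b) on (0.27, 0.73) = 0.73
¬p → (q ∨ ¬q)  [Kleene-Dienes: max(1−a, b)] with a=0.16, b=0.73 → 0.84
(¬q ∨ (p ∨ ¬t)) ∨ (¬p → (q ∨ ¬q)) = max(a, b) on (0.84, 0.84) = 0.84

0.84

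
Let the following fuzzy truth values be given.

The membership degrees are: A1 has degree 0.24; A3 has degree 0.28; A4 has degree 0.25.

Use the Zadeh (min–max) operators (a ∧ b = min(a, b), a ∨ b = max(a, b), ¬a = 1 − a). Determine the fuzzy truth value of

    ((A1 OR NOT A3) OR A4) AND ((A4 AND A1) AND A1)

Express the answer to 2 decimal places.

0.24

NOT A3 = 1 − 0.28 = 0.72
A1 OR NOT A3 = max(a, b) on (0.24, 0.72) = 0.72
(A1 OR NOT A3) OR A4 = max(a, b) on (0.72, 0.25) = 0.72
A4 AND A1 = min(a, b) on (0.25, 0.24) = 0.24
(A4 AND A1) AND A1 = min(a, b) on (0.24, 0.24) = 0.24
((A1 OR NOT A3) OR A4) AND ((A4 AND A1) AND A1) = min(a, b) on (0.72, 0.24) = 0.24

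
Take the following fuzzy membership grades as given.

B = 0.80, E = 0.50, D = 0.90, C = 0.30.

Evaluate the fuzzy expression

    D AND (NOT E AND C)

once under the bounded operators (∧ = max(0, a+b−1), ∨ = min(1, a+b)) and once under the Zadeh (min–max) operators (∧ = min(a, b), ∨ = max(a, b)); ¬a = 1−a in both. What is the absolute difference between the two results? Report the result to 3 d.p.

Under bounded:
  NOT E = 1 − 0.50 = 0.50
  NOT E AND C = max(0, a+b−1) on (0.50, 0.30) = 0.00
  D AND (NOT E AND C) = max(0, a+b−1) on (0.90, 0.00) = 0.00
  → value = 0.0000
Under Zadeh (min–max):
  NOT E = 1 − 0.50 = 0.50
  NOT E AND C = min(a, b) on (0.50, 0.30) = 0.30
  D AND (NOT E AND C) = min(a, b) on (0.90, 0.30) = 0.30
  → value = 0.3000
|0.0000 − 0.3000| = 0.300

0.300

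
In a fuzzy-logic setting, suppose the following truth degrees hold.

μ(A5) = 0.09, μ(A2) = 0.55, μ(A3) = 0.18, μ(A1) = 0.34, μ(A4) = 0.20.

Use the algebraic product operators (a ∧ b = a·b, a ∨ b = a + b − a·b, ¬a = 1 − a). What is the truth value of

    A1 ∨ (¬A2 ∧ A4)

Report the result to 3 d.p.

¬A2 = 1 − 0.5500 = 0.4500
¬A2 ∧ A4 = a·b on (0.4500, 0.2000) = 0.0900
A1 ∨ (¬A2 ∧ A4) = a + b − a·b on (0.3400, 0.0900) = 0.3994

0.399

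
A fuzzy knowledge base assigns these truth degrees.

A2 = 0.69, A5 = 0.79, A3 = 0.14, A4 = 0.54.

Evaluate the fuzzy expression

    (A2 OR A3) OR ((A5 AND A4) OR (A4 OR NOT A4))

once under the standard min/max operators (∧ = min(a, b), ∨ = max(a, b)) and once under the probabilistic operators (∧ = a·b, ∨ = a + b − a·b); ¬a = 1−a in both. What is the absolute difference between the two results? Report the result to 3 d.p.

0.272

Under standard min/max:
  A2 OR A3 = max(a, b) on (0.69, 0.14) = 0.69
  A5 AND A4 = min(a, b) on (0.79, 0.54) = 0.54
  NOT A4 = 1 − 0.54 = 0.46
  A4 OR NOT A4 = max(a, b) on (0.54, 0.46) = 0.54
  (A5 AND A4) OR (A4 OR NOT A4) = max(a, b) on (0.54, 0.54) = 0.54
  (A2 OR A3) OR ((A5 AND A4) OR (A4 OR NOT A4)) = max(a, b) on (0.69, 0.54) = 0.69
  → value = 0.6900
Under probabilistic:
  A2 OR A3 = a + b − a·b on (0.6900, 0.1400) = 0.7334
  A5 AND A4 = a·b on (0.7900, 0.5400) = 0.4266
  NOT A4 = 1 − 0.5400 = 0.4600
  A4 OR NOT A4 = a + b − a·b on (0.5400, 0.4600) = 0.7516
  (A5 AND A4) OR (A4 OR NOT A4) = a + b − a·b on (0.4266, 0.7516) = 0.8576
  (A2 OR A3) OR ((A5 AND A4) OR (A4 OR NOT A4)) = a + b − a·b on (0.7334, 0.8576) = 0.9620
  → value = 0.9620
|0.6900 − 0.9620| = 0.272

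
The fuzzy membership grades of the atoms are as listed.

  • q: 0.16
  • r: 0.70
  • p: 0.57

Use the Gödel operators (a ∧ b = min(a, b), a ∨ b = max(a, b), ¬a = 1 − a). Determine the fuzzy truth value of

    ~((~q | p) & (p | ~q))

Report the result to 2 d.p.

0.16

~q = 1 − 0.16 = 0.84
~q | p = max(a, b) on (0.84, 0.57) = 0.84
~q = 1 − 0.16 = 0.84
p | ~q = max(a, b) on (0.57, 0.84) = 0.84
(~q | p) & (p | ~q) = min(a, b) on (0.84, 0.84) = 0.84
~((~q | p) & (p | ~q)) = 1 − 0.84 = 0.16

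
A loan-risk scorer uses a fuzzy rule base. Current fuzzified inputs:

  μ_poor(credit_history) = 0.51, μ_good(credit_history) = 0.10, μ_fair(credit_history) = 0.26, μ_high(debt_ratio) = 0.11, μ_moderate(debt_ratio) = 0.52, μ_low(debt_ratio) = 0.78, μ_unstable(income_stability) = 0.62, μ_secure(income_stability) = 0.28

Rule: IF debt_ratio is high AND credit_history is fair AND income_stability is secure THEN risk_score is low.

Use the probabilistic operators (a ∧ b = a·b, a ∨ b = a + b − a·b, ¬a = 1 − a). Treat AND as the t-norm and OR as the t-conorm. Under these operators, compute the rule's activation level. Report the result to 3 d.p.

0.008

firing strength: high=0.11, fair=0.26, secure=0.28; AND[a·b] → w = 0.0080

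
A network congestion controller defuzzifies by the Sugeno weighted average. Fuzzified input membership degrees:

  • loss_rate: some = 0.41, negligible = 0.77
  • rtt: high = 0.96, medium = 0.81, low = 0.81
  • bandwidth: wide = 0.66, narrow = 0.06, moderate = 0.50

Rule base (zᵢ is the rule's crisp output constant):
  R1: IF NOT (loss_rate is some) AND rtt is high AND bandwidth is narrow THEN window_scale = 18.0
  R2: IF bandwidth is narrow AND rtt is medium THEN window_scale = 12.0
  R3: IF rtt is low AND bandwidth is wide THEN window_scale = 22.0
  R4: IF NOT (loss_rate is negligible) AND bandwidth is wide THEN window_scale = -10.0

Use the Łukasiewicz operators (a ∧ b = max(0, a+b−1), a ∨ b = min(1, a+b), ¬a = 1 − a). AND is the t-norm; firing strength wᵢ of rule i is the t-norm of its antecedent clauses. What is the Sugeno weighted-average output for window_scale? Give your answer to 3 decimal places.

22.000

R1 (z=18.0): ¬some=1−0.41=0.59, high=0.96, narrow=0.06; AND[max(0, a+b−1)] → w = 0.00
R2 (z=12.0): narrow=0.06, medium=0.81; AND[max(0, a+b−1)] → w = 0.00
R3 (z=22.0): low=0.81, wide=0.66; AND[max(0, a+b−1)] → w = 0.47
R4 (z=-10.0): ¬negligible=1−0.77=0.23, wide=0.66; AND[max(0, a+b−1)] → w = 0.00
Weighted average = (0.00·18.0 + 0.00·12.0 + 0.47·22.0 + 0.00·-10.0) / (0.00 + 0.00 + 0.47 + 0.00)
  = 10.3400 / 0.4700 = 22.000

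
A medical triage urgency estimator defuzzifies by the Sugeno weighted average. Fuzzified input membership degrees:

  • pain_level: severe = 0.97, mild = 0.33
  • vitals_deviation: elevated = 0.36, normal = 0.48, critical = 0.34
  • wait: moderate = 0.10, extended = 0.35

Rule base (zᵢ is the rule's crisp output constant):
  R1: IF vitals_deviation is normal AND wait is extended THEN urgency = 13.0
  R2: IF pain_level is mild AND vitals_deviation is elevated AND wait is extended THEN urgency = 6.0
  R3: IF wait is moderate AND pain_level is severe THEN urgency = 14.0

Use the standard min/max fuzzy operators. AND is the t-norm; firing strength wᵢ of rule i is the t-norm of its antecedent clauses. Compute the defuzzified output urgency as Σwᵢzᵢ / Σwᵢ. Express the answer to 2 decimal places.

10.17

R1 (z=13.0): normal=0.48, extended=0.35; AND[min(a, b)] → w = 0.35
R2 (z=6.0): mild=0.33, elevated=0.36, extended=0.35; AND[min(a, b)] → w = 0.33
R3 (z=14.0): moderate=0.10, severe=0.97; AND[min(a, b)] → w = 0.10
Weighted average = (0.35·13.0 + 0.33·6.0 + 0.10·14.0) / (0.35 + 0.33 + 0.10)
  = 7.9300 / 0.7800 = 10.17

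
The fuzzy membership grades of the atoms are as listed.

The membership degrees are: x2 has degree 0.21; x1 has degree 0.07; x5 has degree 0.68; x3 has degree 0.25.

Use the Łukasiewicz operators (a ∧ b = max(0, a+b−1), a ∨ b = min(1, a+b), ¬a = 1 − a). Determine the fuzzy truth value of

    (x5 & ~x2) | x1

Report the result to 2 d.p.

0.54

~x2 = 1 − 0.21 = 0.79
x5 & ~x2 = max(0, a+b−1) on (0.68, 0.79) = 0.47
(x5 & ~x2) | x1 = min(1, a+b) on (0.47, 0.07) = 0.54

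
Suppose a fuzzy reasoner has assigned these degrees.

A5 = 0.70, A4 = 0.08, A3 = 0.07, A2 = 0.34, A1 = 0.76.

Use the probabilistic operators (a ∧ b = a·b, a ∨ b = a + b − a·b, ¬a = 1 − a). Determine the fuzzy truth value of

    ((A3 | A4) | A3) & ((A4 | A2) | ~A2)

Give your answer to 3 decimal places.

0.162

A3 | A4 = a + b − a·b on (0.0700, 0.0800) = 0.1444
(A3 | A4) | A3 = a + b − a·b on (0.1444, 0.0700) = 0.2043
A4 | A2 = a + b − a·b on (0.0800, 0.3400) = 0.3928
~A2 = 1 − 0.3400 = 0.6600
(A4 | A2) | ~A2 = a + b − a·b on (0.3928, 0.6600) = 0.7936
((A3 | A4) | A3) & ((A4 | A2) | ~A2) = a·b on (0.2043, 0.7936) = 0.1621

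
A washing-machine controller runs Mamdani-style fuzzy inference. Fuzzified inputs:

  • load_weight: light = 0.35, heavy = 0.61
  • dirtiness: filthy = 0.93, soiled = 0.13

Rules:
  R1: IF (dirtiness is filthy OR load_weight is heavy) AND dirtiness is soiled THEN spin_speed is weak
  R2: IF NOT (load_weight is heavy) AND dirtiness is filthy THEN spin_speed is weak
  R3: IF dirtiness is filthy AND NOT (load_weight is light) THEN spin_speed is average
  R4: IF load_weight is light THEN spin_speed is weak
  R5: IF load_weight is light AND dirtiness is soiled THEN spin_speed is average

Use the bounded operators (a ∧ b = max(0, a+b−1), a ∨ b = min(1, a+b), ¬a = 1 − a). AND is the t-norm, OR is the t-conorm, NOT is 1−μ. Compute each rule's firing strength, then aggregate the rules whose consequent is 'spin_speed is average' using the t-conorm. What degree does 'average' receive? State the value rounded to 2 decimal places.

0.58

R1: (filthy=0.93 OR heavy=0.61) = 1.00; AND[max(0, a+b−1)] with soiled=0.13 → w = 0.13
R2: ¬heavy=1−0.61=0.39, filthy=0.93; AND[max(0, a+b−1)] → w = 0.32
R3: filthy=0.93, ¬light=1−0.35=0.65; AND[max(0, a+b−1)] → w = 0.58
R4: light=0.35 → w = 0.35
R5: light=0.35, soiled=0.13; AND[max(0, a+b−1)] → w = 0.00
Rules with consequent 'average': {R3, R5} → strengths 0.58, 0.00
Aggregate via t-conorm [min(1, a+b)]: 0.58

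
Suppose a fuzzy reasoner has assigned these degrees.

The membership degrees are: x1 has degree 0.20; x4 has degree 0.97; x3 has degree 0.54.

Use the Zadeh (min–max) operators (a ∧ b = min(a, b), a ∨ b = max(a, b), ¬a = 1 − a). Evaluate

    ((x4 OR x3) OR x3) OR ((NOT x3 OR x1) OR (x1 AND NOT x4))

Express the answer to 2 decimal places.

x4 OR x3 = max(a, b) on (0.97, 0.54) = 0.97
(x4 OR x3) OR x3 = max(a, b) on (0.97, 0.54) = 0.97
NOT x3 = 1 − 0.54 = 0.46
NOT x3 OR x1 = max(a, b) on (0.46, 0.20) = 0.46
NOT x4 = 1 − 0.97 = 0.03
x1 AND NOT x4 = min(a, b) on (0.20, 0.03) = 0.03
(NOT x3 OR x1) OR (x1 AND NOT x4) = max(a, b) on (0.46, 0.03) = 0.46
((x4 OR x3) OR x3) OR ((NOT x3 OR x1) OR (x1 AND NOT x4)) = max(a, b) on (0.97, 0.46) = 0.97

0.97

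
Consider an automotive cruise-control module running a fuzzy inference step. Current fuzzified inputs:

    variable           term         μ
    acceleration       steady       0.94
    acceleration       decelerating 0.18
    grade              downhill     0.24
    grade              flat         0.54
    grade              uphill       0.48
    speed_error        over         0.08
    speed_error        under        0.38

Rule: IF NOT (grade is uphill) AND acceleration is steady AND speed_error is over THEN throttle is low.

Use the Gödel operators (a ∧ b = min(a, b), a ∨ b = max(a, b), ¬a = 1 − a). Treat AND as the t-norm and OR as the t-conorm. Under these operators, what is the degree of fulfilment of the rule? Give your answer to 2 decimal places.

0.08

firing strength: ¬uphill=1−0.48=0.52, steady=0.94, over=0.08; AND[min(a, b)] → w = 0.08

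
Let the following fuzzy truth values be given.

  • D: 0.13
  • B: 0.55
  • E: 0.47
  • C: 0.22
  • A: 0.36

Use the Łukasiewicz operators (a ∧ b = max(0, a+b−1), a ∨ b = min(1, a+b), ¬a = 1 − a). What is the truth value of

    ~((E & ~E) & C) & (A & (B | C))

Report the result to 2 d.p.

~E = 1 − 0.47 = 0.53
E & ~E = max(0, a+b−1) on (0.47, 0.53) = 0.00
(E & ~E) & C = max(0, a+b−1) on (0.00, 0.22) = 0.00
~((E & ~E) & C) = 1 − 0.00 = 1.00
B | C = min(1, a+b) on (0.55, 0.22) = 0.77
A & (B | C) = max(0, a+b−1) on (0.36, 0.77) = 0.13
~((E & ~E) & C) & (A & (B | C)) = max(0, a+b−1) on (1.00, 0.13) = 0.13

0.13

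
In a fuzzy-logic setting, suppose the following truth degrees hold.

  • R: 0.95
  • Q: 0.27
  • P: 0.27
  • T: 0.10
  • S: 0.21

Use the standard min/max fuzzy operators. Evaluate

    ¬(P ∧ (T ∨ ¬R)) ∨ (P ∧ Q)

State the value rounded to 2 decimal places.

0.90

¬R = 1 − 0.95 = 0.05
T ∨ ¬R = max(a, b) on (0.10, 0.05) = 0.10
P ∧ (T ∨ ¬R) = min(a, b) on (0.27, 0.10) = 0.10
¬(P ∧ (T ∨ ¬R)) = 1 − 0.10 = 0.90
P ∧ Q = min(a, b) on (0.27, 0.27) = 0.27
¬(P ∧ (T ∨ ¬R)) ∨ (P ∧ Q) = max(a, b) on (0.90, 0.27) = 0.90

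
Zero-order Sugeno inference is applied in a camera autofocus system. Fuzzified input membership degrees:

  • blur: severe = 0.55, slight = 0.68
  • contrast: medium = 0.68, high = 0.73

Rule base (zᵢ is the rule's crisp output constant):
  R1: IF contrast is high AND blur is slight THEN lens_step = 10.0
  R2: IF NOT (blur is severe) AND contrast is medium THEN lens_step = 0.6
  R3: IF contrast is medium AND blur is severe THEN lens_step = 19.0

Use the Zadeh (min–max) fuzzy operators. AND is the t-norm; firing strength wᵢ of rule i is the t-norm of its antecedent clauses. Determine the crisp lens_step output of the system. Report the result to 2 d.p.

10.43

R1 (z=10.0): high=0.73, slight=0.68; AND[min(a, b)] → w = 0.68
R2 (z=0.6): ¬severe=1−0.55=0.45, medium=0.68; AND[min(a, b)] → w = 0.45
R3 (z=19.0): medium=0.68, severe=0.55; AND[min(a, b)] → w = 0.55
Weighted average = (0.68·10.0 + 0.45·0.6 + 0.55·19.0) / (0.68 + 0.45 + 0.55)
  = 17.5200 / 1.6800 = 10.43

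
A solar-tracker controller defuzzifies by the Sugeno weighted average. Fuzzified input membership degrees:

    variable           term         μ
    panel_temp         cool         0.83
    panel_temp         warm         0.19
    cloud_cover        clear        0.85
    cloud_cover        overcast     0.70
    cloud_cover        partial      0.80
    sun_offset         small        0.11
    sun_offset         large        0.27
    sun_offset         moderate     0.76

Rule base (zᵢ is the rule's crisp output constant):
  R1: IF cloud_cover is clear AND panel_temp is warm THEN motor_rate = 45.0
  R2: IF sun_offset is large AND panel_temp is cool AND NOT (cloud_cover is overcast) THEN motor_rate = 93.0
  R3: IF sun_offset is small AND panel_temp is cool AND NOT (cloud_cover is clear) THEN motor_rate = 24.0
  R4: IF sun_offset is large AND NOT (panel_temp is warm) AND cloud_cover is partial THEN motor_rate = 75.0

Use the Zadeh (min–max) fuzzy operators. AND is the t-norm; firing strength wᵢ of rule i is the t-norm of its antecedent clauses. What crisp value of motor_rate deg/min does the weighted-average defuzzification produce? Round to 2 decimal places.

67.32

R1 (z=45.0): clear=0.85, warm=0.19; AND[min(a, b)] → w = 0.19
R2 (z=93.0): large=0.27, cool=0.83, ¬overcast=1−0.70=0.30; AND[min(a, b)] → w = 0.27
R3 (z=24.0): small=0.11, cool=0.83, ¬clear=1−0.85=0.15; AND[min(a, b)] → w = 0.11
R4 (z=75.0): large=0.27, ¬warm=1−0.19=0.81, partial=0.80; AND[min(a, b)] → w = 0.27
Weighted average = (0.19·45.0 + 0.27·93.0 + 0.11·24.0 + 0.27·75.0) / (0.19 + 0.27 + 0.11 + 0.27)
  = 56.5500 / 0.8400 = 67.32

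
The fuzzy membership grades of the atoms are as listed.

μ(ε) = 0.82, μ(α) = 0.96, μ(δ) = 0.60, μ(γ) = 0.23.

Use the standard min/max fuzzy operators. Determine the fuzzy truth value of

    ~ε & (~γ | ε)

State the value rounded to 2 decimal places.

~ε = 1 − 0.82 = 0.18
~γ = 1 − 0.23 = 0.77
~γ | ε = max(a, b) on (0.77, 0.82) = 0.82
~ε & (~γ | ε) = min(a, b) on (0.18, 0.82) = 0.18

0.18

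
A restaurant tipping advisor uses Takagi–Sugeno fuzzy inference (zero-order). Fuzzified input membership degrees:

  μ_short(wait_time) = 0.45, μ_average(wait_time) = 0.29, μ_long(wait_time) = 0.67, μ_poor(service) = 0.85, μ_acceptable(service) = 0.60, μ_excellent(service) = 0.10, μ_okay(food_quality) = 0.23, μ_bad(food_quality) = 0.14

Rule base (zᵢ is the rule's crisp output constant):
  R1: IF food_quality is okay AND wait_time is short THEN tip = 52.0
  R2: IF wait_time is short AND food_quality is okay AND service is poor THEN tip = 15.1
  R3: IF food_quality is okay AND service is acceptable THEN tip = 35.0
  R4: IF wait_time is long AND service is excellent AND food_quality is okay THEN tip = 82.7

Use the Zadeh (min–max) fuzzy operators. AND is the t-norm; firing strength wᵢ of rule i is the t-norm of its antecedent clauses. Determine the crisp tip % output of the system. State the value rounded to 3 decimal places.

40.194

R1 (z=52.0): okay=0.23, short=0.45; AND[min(a, b)] → w = 0.23
R2 (z=15.1): short=0.45, okay=0.23, poor=0.85; AND[min(a, b)] → w = 0.23
R3 (z=35.0): okay=0.23, acceptable=0.60; AND[min(a, b)] → w = 0.23
R4 (z=82.7): long=0.67, excellent=0.10, okay=0.23; AND[min(a, b)] → w = 0.10
Weighted average = (0.23·52.0 + 0.23·15.1 + 0.23·35.0 + 0.10·82.7) / (0.23 + 0.23 + 0.23 + 0.10)
  = 31.7530 / 0.7900 = 40.194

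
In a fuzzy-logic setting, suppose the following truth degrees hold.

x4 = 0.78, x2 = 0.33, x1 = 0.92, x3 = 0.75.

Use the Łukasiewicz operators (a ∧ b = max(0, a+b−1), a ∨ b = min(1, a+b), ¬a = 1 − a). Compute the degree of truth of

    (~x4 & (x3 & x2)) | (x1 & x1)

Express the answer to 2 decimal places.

0.84

~x4 = 1 − 0.78 = 0.22
x3 & x2 = max(0, a+b−1) on (0.75, 0.33) = 0.08
~x4 & (x3 & x2) = max(0, a+b−1) on (0.22, 0.08) = 0.00
x1 & x1 = max(0, a+b−1) on (0.92, 0.92) = 0.84
(~x4 & (x3 & x2)) | (x1 & x1) = min(1, a+b) on (0.00, 0.84) = 0.84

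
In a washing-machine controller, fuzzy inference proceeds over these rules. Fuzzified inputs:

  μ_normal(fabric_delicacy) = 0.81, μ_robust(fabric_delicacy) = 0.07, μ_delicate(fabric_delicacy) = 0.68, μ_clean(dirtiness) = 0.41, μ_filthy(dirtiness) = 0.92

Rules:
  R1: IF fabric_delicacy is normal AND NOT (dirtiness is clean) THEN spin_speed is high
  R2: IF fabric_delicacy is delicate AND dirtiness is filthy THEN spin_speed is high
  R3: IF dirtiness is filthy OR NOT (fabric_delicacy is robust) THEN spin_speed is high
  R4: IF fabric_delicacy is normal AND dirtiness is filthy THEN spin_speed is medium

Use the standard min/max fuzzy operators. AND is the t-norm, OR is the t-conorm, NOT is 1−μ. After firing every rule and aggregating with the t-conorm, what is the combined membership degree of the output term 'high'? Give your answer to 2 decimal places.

0.93

R1: normal=0.81, ¬clean=1−0.41=0.59; AND[min(a, b)] → w = 0.59
R2: delicate=0.68, filthy=0.92; AND[min(a, b)] → w = 0.68
R3: filthy=0.92, ¬robust=1−0.07=0.93; OR[max(a, b)] → w = 0.93
R4: normal=0.81, filthy=0.92; AND[min(a, b)] → w = 0.81
Rules with consequent 'high': {R1, R2, R3} → strengths 0.59, 0.68, 0.93
Aggregate via t-conorm [max(a, b)]: 0.93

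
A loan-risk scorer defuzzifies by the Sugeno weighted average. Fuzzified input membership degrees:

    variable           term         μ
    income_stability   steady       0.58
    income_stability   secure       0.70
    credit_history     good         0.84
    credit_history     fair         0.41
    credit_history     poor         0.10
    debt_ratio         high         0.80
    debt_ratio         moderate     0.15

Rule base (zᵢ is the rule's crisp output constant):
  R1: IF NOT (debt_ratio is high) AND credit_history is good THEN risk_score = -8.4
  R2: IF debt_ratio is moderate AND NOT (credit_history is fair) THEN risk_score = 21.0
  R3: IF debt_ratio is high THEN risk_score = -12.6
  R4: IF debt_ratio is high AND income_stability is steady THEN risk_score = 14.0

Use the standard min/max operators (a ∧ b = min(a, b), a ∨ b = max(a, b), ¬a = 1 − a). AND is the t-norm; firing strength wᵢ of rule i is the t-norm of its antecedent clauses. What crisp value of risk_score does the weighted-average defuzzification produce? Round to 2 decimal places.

-0.28

R1 (z=-8.4): ¬high=1−0.80=0.20, good=0.84; AND[min(a, b)] → w = 0.20
R2 (z=21.0): moderate=0.15, ¬fair=1−0.41=0.59; AND[min(a, b)] → w = 0.15
R3 (z=-12.6): high=0.80 → w = 0.80
R4 (z=14.0): high=0.80, steady=0.58; AND[min(a, b)] → w = 0.58
Weighted average = (0.20·-8.4 + 0.15·21.0 + 0.80·-12.6 + 0.58·14.0) / (0.20 + 0.15 + 0.80 + 0.58)
  = -0.4900 / 1.7300 = -0.28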